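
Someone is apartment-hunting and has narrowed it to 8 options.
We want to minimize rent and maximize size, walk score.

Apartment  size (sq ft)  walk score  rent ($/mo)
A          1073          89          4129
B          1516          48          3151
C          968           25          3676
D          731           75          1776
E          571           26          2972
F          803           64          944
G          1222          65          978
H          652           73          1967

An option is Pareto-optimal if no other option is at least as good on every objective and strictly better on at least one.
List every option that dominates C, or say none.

B, G

B: size 1516≥968, walk score 48≥25, rent 3151≤3676 — dominates C.
G: size 1222≥968, walk score 65≥25, rent 978≤3676 — dominates C.
Others (A, D, E, F, H) are each worse than C on at least one objective.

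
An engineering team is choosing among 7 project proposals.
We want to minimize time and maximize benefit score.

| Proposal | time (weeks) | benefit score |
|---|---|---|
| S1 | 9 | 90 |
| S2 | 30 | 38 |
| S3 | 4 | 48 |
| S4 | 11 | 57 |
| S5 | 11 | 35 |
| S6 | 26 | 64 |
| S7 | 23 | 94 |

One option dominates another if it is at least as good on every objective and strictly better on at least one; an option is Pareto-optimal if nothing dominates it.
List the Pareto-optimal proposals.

S1, S3, S7

S1: not dominated.
S2: dominated by S1 (time 9≤30, benefit score 90≥38).
S3: not dominated (best time).
S4: dominated by S1 (time 9≤11, benefit score 90≥57).
S5: dominated by S1 (time 9≤11, benefit score 90≥35).
S6: dominated by S1 (time 9≤26, benefit score 90≥64).
S7: not dominated (best benefit score).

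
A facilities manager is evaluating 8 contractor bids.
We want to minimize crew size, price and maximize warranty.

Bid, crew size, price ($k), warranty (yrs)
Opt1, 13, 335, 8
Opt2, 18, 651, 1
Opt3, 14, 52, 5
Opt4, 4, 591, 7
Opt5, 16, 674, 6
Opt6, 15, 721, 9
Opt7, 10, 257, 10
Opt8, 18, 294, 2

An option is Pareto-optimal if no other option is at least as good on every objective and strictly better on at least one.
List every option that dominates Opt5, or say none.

Opt1: crew size 13≤16, price 335≤674, warranty 8≥6 — dominates Opt5.
Opt4: crew size 4≤16, price 591≤674, warranty 7≥6 — dominates Opt5.
Opt7: crew size 10≤16, price 257≤674, warranty 10≥6 — dominates Opt5.
Others (Opt2, Opt3, Opt6, Opt8) are each worse than Opt5 on at least one objective.

Opt1, Opt4, Opt7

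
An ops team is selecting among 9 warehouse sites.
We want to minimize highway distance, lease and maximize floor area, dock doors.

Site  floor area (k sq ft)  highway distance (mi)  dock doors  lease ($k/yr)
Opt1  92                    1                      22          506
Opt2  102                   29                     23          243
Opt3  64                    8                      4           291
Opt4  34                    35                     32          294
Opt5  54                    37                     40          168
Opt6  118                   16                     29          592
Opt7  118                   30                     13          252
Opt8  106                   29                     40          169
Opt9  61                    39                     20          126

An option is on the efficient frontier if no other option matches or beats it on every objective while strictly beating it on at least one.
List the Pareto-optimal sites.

Opt1, Opt3, Opt5, Opt6, Opt7, Opt8, Opt9

Opt1: not dominated (best highway distance).
Opt2: dominated by Opt8 (floor area 106≥102, highway distance 29≤29, dock doors 40≥23, lease 169≤243).
Opt3: not dominated.
Opt4: dominated by Opt8 (floor area 106≥34, highway distance 29≤35, dock doors 40≥32, lease 169≤294).
Opt5: not dominated.
Opt6: not dominated.
Opt7: not dominated.
Opt8: not dominated.
Opt9: not dominated (best lease).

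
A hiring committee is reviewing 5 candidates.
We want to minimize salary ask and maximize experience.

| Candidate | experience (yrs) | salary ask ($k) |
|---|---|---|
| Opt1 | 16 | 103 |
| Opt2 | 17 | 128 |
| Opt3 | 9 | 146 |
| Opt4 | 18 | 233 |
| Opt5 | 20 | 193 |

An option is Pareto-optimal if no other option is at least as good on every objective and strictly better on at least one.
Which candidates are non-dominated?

Opt1, Opt2, Opt5

Opt1: not dominated (best salary ask).
Opt2: not dominated.
Opt3: dominated by Opt1 (experience 16≥9, salary ask 103≤146).
Opt4: dominated by Opt5 (experience 20≥18, salary ask 193≤233).
Opt5: not dominated (best experience).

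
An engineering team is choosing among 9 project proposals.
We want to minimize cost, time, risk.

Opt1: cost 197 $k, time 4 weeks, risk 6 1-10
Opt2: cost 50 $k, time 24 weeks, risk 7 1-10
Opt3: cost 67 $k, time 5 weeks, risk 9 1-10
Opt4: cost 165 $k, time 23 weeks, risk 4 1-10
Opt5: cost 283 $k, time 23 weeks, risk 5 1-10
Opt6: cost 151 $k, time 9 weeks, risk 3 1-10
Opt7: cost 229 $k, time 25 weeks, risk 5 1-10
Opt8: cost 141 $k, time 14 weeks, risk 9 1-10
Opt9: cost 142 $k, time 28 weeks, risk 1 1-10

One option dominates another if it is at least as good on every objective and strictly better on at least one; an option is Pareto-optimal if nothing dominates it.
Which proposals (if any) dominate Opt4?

Opt6: cost 151≤165, time 9≤23, risk 3≤4 — dominates Opt4.
Others (Opt1, Opt2, Opt3, Opt5, Opt7, Opt8, Opt9) are each worse than Opt4 on at least one objective.

Opt6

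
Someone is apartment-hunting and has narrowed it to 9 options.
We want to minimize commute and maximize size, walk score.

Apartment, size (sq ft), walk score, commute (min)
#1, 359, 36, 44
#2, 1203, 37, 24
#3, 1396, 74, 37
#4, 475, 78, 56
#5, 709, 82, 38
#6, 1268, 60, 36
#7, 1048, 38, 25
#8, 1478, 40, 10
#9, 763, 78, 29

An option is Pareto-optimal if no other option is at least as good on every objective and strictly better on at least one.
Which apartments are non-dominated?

#3, #5, #6, #8, #9

#1: dominated by #2 (size 1203≥359, walk score 37≥36, commute 24≤44).
#2: dominated by #8 (size 1478≥1203, walk score 40≥37, commute 10≤24).
#3: not dominated.
#4: dominated by #5 (size 709≥475, walk score 82≥78, commute 38≤56).
#5: not dominated (best walk score).
#6: not dominated.
#7: dominated by #8 (size 1478≥1048, walk score 40≥38, commute 10≤25).
#8: not dominated (best size).
#9: not dominated.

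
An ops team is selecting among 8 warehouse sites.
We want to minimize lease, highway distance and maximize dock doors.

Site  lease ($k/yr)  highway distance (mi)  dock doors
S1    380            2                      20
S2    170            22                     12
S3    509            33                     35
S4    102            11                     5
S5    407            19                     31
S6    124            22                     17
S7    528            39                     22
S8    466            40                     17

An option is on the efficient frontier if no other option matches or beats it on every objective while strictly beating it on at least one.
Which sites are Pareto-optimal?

S1: not dominated (best highway distance).
S2: dominated by S6 (lease 124≤170, highway distance 22≤22, dock doors 17≥12).
S3: not dominated (best dock doors).
S4: not dominated (best lease).
S5: not dominated.
S6: not dominated.
S7: dominated by S3 (lease 509≤528, highway distance 33≤39, dock doors 35≥22).
S8: dominated by S1 (lease 380≤466, highway distance 2≤40, dock doors 20≥17).

S1, S3, S4, S5, S6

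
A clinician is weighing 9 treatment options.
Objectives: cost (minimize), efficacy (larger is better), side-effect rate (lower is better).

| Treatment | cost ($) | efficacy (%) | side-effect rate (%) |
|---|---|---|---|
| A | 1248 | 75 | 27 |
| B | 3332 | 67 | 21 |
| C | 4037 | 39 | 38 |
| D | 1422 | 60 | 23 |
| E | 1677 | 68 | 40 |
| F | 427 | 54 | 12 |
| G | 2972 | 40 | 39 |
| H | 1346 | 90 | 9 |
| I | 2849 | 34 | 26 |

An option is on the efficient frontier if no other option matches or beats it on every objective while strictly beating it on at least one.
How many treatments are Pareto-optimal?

3

A: not dominated.
B: dominated by H (cost 1346≤3332, efficacy 90≥67, side-effect rate 9≤21).
C: dominated by A (cost 1248≤4037, efficacy 75≥39, side-effect rate 27≤38).
D: dominated by H (cost 1346≤1422, efficacy 90≥60, side-effect rate 9≤23).
E: dominated by A (cost 1248≤1677, efficacy 75≥68, side-effect rate 27≤40).
F: not dominated (best cost).
G: dominated by A (cost 1248≤2972, efficacy 75≥40, side-effect rate 27≤39).
H: not dominated (best efficacy).
I: dominated by D (cost 1422≤2849, efficacy 60≥34, side-effect rate 23≤26).
Pareto-optimal: A, F, H → 3.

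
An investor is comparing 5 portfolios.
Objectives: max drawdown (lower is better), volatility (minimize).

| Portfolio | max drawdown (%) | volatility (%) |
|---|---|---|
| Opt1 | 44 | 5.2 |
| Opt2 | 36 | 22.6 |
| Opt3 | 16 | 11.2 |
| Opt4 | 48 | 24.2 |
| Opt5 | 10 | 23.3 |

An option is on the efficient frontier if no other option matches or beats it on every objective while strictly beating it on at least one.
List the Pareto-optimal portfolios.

Opt1, Opt3, Opt5

Opt1: not dominated (best volatility).
Opt2: dominated by Opt3 (max drawdown 16≤36, volatility 11.2≤22.6).
Opt3: not dominated.
Opt4: dominated by Opt1 (max drawdown 44≤48, volatility 5.2≤24.2).
Opt5: not dominated (best max drawdown).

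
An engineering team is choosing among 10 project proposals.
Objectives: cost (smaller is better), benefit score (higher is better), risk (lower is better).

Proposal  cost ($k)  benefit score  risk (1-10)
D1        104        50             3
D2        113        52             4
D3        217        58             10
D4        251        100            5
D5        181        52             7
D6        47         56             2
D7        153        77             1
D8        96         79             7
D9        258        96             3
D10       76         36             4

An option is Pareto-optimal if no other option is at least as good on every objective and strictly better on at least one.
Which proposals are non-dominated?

D4, D6, D7, D8, D9

D1: dominated by D6 (cost 47≤104, benefit score 56≥50, risk 2≤3).
D2: dominated by D6 (cost 47≤113, benefit score 56≥52, risk 2≤4).
D3: dominated by D7 (cost 153≤217, benefit score 77≥58, risk 1≤10).
D4: not dominated (best benefit score).
D5: dominated by D2 (cost 113≤181, benefit score 52≥52, risk 4≤7).
D6: not dominated (best cost).
D7: not dominated (best risk).
D8: not dominated.
D9: not dominated.
D10: dominated by D6 (cost 47≤76, benefit score 56≥36, risk 2≤4).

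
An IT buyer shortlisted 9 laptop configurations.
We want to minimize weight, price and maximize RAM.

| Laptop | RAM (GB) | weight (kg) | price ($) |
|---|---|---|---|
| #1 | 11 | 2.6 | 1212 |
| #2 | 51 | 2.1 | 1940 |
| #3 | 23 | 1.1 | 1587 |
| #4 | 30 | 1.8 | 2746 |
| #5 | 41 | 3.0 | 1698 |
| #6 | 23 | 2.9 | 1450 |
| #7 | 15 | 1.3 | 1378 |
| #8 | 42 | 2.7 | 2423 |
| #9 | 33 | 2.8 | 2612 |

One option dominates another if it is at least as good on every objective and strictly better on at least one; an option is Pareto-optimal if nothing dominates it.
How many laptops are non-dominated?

7

#1: not dominated (best price).
#2: not dominated (best RAM).
#3: not dominated (best weight).
#4: not dominated.
#5: not dominated.
#6: not dominated.
#7: not dominated.
#8: dominated by #2 (RAM 51≥42, weight 2.1≤2.7, price 1940≤2423).
#9: dominated by #2 (RAM 51≥33, weight 2.1≤2.8, price 1940≤2612).
Pareto-optimal: #1, #2, #3, #4, #5, #6, #7 → 7.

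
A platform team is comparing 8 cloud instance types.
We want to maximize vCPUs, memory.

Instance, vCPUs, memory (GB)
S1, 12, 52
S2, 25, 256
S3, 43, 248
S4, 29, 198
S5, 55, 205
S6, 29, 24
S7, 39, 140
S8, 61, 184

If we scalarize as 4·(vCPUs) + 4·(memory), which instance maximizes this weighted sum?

S3

S1: 4·12 + 4·52 = 256
S2: 4·25 + 4·256 = 1124
S3: 4·43 + 4·248 = 1164
S4: 4·29 + 4·198 = 908
S5: 4·55 + 4·205 = 1040
S6: 4·29 + 4·24 = 212
S7: 4·39 + 4·140 = 716
S8: 4·61 + 4·184 = 980
Highest: S3 at 1164.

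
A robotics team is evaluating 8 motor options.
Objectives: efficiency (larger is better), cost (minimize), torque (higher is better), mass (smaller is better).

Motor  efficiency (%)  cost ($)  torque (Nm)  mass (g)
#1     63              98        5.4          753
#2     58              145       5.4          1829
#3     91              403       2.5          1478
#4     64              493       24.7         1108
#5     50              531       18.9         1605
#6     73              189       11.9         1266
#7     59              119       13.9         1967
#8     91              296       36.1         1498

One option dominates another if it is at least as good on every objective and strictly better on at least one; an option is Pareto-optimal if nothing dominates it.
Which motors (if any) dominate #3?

#1: worse on efficiency (63 vs 91).
#2: worse on efficiency (58 vs 91).
#4: worse on efficiency (64 vs 91).
#5: worse on efficiency (50 vs 91).
#6: worse on efficiency (73 vs 91).
#7: worse on efficiency (59 vs 91).
#8: worse on mass (1498 vs 1478).
No option dominates #3.

none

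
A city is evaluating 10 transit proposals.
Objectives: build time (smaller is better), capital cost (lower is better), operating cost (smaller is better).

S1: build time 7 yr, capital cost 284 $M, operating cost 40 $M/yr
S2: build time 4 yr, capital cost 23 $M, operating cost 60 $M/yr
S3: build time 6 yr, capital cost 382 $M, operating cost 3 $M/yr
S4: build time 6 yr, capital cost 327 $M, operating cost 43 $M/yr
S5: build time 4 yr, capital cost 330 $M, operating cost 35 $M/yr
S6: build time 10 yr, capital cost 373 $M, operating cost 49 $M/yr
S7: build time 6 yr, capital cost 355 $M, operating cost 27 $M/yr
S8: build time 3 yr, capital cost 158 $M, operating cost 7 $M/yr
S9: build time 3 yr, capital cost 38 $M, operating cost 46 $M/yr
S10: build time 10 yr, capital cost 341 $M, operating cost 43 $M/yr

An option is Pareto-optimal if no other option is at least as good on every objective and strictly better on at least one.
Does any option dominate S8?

S1: worse on build time (7 vs 3).
S2: worse on build time (4 vs 3).
S3: worse on build time (6 vs 3).
S4: worse on build time (6 vs 3).
S5: worse on build time (4 vs 3).
S6: worse on build time (10 vs 3).
S7: worse on build time (6 vs 3).
S9: worse on operating cost (46 vs 7).
S10: worse on build time (10 vs 3).
No option is at least as good as S8 on every objective and strictly better on one.

No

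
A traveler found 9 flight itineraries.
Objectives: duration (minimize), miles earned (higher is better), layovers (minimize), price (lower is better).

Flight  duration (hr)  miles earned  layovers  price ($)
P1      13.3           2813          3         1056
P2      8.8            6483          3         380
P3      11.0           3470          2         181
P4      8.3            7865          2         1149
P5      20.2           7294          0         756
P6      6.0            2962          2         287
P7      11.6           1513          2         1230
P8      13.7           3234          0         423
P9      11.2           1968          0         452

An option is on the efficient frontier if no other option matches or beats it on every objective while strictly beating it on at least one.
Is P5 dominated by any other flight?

No

P1: worse on miles earned (2813 vs 7294).
P2: worse on miles earned (6483 vs 7294).
P3: worse on miles earned (3470 vs 7294).
P4: worse on layovers (2 vs 0).
P6: worse on miles earned (2962 vs 7294).
P7: worse on miles earned (1513 vs 7294).
P8: worse on miles earned (3234 vs 7294).
P9: worse on miles earned (1968 vs 7294).
No option is at least as good as P5 on every objective and strictly better on one.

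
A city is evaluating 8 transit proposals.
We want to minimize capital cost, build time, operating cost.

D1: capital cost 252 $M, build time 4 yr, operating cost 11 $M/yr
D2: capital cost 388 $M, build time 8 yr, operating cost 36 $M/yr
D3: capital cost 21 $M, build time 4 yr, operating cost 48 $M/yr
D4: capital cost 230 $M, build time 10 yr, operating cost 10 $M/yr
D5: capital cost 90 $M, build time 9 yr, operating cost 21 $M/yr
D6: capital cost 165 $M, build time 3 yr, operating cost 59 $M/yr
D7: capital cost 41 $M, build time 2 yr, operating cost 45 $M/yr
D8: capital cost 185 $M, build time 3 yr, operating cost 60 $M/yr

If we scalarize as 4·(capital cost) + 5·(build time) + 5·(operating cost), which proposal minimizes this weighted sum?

D3

D1: 4·252 + 5·4 + 5·11 = 1083
D2: 4·388 + 5·8 + 5·36 = 1772
D3: 4·21 + 5·4 + 5·48 = 344
D4: 4·230 + 5·10 + 5·10 = 1020
D5: 4·90 + 5·9 + 5·21 = 510
D6: 4·165 + 5·3 + 5·59 = 970
D7: 4·41 + 5·2 + 5·45 = 399
D8: 4·185 + 5·3 + 5·60 = 1055
Lowest: D3 at 344.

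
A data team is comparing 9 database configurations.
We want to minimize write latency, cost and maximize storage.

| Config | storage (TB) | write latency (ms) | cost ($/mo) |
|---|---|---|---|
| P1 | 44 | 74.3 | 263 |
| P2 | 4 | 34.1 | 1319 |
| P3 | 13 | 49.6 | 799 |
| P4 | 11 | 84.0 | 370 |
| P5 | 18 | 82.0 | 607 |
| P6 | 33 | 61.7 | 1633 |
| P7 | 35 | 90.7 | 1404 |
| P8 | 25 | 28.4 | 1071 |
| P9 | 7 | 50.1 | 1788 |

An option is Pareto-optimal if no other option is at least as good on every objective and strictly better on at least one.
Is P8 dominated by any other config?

No

P1: worse on write latency (74.3 vs 28.4).
P2: worse on storage (4 vs 25).
P3: worse on storage (13 vs 25).
P4: worse on storage (11 vs 25).
P5: worse on storage (18 vs 25).
P6: worse on write latency (61.7 vs 28.4).
P7: worse on write latency (90.7 vs 28.4).
P9: worse on storage (7 vs 25).
No option is at least as good as P8 on every objective and strictly better on one.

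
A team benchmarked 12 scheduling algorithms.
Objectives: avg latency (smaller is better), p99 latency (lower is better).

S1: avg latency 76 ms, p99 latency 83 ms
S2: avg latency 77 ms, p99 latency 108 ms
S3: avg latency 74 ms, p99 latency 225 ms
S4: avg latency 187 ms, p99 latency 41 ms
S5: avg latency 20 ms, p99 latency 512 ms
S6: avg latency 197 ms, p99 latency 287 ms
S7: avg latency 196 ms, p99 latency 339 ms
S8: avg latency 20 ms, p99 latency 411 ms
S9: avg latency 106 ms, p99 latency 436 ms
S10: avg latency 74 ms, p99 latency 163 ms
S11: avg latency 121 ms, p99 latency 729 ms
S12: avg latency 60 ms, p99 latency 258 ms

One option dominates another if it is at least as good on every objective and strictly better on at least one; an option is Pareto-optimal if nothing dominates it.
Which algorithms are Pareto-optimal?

S1, S4, S8, S10, S12

S1: not dominated.
S2: dominated by S1 (avg latency 76≤77, p99 latency 83≤108).
S3: dominated by S10 (avg latency 74≤74, p99 latency 163≤225).
S4: not dominated (best p99 latency).
S5: dominated by S8 (avg latency 20≤20, p99 latency 411≤512).
S6: dominated by S1 (avg latency 76≤197, p99 latency 83≤287).
S7: dominated by S1 (avg latency 76≤196, p99 latency 83≤339).
S8: not dominated.
S9: dominated by S1 (avg latency 76≤106, p99 latency 83≤436).
S10: not dominated.
S11: dominated by S1 (avg latency 76≤121, p99 latency 83≤729).
S12: not dominated.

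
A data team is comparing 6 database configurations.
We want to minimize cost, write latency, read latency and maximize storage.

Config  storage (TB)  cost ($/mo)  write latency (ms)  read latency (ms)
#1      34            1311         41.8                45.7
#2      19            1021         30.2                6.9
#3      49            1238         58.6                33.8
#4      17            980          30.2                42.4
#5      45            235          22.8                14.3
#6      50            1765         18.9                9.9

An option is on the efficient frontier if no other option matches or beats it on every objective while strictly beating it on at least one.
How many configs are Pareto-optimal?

#1: dominated by #5 (storage 45≥34, cost 235≤1311, write latency 22.8≤41.8, read latency 14.3≤45.7).
#2: not dominated (best read latency).
#3: not dominated.
#4: dominated by #5 (storage 45≥17, cost 235≤980, write latency 22.8≤30.2, read latency 14.3≤42.4).
#5: not dominated (best cost).
#6: not dominated (best storage).
Pareto-optimal: #2, #3, #5, #6 → 4.

4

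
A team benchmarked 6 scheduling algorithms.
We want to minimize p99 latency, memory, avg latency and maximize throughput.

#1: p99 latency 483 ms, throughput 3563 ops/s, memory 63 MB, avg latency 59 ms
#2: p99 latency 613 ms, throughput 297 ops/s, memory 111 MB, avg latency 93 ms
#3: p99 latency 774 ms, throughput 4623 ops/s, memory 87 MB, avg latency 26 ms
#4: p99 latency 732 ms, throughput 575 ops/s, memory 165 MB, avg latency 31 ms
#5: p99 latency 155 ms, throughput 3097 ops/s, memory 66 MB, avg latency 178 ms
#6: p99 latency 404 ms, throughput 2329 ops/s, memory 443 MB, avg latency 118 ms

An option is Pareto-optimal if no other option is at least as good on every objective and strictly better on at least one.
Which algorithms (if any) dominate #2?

#1: p99 latency 483≤613, throughput 3563≥297, memory 63≤111, avg latency 59≤93 — dominates #2.
Others (#3, #4, #5, #6) are each worse than #2 on at least one objective.

#1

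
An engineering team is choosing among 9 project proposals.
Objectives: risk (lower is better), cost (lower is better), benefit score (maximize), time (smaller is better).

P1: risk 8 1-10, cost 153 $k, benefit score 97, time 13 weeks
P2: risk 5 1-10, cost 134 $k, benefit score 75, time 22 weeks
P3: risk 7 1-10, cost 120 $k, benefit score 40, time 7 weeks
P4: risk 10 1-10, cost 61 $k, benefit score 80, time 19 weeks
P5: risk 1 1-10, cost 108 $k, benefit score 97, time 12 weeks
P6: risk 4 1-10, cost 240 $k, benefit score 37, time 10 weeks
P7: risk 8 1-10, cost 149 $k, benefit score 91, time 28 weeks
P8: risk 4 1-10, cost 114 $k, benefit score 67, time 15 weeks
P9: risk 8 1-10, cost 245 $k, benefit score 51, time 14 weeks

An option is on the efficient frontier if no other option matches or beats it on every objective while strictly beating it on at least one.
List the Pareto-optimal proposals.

P3, P4, P5, P6

P1: dominated by P5 (risk 1≤8, cost 108≤153, benefit score 97≥97, time 12≤13).
P2: dominated by P5 (risk 1≤5, cost 108≤134, benefit score 97≥75, time 12≤22).
P3: not dominated (best time).
P4: not dominated (best cost).
P5: not dominated (best risk).
P6: not dominated.
P7: dominated by P5 (risk 1≤8, cost 108≤149, benefit score 97≥91, time 12≤28).
P8: dominated by P5 (risk 1≤4, cost 108≤114, benefit score 97≥67, time 12≤15).
P9: dominated by P1 (risk 8≤8, cost 153≤245, benefit score 97≥51, time 13≤14).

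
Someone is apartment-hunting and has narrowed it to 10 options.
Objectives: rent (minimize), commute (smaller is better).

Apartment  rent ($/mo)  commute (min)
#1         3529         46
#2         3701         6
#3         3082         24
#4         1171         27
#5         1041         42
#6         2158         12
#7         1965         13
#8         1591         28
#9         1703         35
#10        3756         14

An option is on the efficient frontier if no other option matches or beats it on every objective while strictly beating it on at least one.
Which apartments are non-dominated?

#2, #4, #5, #6, #7

#1: dominated by #3 (rent 3082≤3529, commute 24≤46).
#2: not dominated (best commute).
#3: dominated by #6 (rent 2158≤3082, commute 12≤24).
#4: not dominated.
#5: not dominated (best rent).
#6: not dominated.
#7: not dominated.
#8: dominated by #4 (rent 1171≤1591, commute 27≤28).
#9: dominated by #4 (rent 1171≤1703, commute 27≤35).
#10: dominated by #2 (rent 3701≤3756, commute 6≤14).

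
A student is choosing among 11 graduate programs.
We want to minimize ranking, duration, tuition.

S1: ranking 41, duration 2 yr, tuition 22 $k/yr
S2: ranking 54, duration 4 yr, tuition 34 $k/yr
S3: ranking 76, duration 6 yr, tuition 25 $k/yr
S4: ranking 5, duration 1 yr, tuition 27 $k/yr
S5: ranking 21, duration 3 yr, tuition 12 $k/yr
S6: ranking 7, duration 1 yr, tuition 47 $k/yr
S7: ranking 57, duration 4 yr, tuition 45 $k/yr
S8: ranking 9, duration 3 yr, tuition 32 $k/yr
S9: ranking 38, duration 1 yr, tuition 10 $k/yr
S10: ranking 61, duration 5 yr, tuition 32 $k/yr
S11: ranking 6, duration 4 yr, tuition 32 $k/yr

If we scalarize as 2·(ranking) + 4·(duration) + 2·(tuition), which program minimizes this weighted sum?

S4

S1: 2·41 + 4·2 + 2·22 = 134
S2: 2·54 + 4·4 + 2·34 = 192
S3: 2·76 + 4·6 + 2·25 = 226
S4: 2·5 + 4·1 + 2·27 = 68
S5: 2·21 + 4·3 + 2·12 = 78
S6: 2·7 + 4·1 + 2·47 = 112
S7: 2·57 + 4·4 + 2·45 = 220
S8: 2·9 + 4·3 + 2·32 = 94
S9: 2·38 + 4·1 + 2·10 = 100
S10: 2·61 + 4·5 + 2·32 = 206
S11: 2·6 + 4·4 + 2·32 = 92
Lowest: S4 at 68.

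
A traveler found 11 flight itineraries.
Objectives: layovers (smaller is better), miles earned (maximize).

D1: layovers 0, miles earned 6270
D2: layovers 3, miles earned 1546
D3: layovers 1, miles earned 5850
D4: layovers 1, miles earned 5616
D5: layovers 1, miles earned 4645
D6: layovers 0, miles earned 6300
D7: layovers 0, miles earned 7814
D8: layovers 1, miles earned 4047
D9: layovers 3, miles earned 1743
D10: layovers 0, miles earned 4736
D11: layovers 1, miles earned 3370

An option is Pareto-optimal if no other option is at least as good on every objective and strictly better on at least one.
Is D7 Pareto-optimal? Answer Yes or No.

Yes

D1: worse on miles earned (6270 vs 7814).
D2: worse on layovers (3 vs 0).
D3: worse on layovers (1 vs 0).
D4: worse on layovers (1 vs 0).
D5: worse on layovers (1 vs 0).
D6: worse on miles earned (6300 vs 7814).
D8: worse on layovers (1 vs 0).
D9: worse on layovers (3 vs 0).
D10: worse on miles earned (4736 vs 7814).
D11: worse on layovers (1 vs 0).
No option is at least as good as D7 on every objective and strictly better on one.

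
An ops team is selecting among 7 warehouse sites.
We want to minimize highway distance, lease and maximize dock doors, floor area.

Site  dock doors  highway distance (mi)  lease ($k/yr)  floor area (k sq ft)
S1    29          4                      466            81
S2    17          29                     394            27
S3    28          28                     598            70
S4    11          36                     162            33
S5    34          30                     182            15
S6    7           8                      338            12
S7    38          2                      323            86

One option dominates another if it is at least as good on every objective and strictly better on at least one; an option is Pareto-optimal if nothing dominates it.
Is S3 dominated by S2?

No

S2 vs S3: S2 is worse on dock doors (17 vs 28), so it does not dominate S3.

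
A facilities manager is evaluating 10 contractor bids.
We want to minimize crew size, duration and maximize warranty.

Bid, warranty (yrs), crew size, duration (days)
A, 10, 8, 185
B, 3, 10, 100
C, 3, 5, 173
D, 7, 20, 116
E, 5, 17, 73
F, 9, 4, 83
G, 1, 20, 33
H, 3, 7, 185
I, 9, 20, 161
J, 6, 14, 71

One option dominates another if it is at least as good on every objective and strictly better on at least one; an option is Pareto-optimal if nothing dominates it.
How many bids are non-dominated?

4

A: not dominated (best warranty).
B: dominated by F (warranty 9≥3, crew size 4≤10, duration 83≤100).
C: dominated by F (warranty 9≥3, crew size 4≤5, duration 83≤173).
D: dominated by F (warranty 9≥7, crew size 4≤20, duration 83≤116).
E: dominated by J (warranty 6≥5, crew size 14≤17, duration 71≤73).
F: not dominated (best crew size).
G: not dominated (best duration).
H: dominated by C (warranty 3≥3, crew size 5≤7, duration 173≤185).
I: dominated by F (warranty 9≥9, crew size 4≤20, duration 83≤161).
J: not dominated.
Pareto-optimal: A, F, G, J → 4.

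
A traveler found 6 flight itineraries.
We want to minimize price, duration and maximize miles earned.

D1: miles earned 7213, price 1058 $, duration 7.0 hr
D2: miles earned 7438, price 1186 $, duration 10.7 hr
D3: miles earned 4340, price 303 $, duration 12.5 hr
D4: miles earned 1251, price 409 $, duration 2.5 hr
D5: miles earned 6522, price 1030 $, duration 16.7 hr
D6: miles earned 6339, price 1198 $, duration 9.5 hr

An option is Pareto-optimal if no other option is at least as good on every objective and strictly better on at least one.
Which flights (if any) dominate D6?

D1: miles earned 7213≥6339, price 1058≤1198, duration 7.0≤9.5 — dominates D6.
Others (D2, D3, D4, D5) are each worse than D6 on at least one objective.

D1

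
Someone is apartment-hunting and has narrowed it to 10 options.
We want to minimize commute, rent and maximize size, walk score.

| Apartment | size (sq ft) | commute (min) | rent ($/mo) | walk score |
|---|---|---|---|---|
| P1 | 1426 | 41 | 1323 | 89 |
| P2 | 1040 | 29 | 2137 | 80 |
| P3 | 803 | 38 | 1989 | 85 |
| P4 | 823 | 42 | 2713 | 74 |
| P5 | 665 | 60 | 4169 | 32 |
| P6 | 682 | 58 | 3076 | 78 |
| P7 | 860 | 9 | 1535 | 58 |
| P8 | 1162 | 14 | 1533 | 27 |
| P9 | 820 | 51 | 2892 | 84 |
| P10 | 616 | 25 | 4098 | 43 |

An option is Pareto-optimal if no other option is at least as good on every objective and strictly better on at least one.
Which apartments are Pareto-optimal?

P1: not dominated (best size).
P2: not dominated.
P3: not dominated.
P4: dominated by P1 (size 1426≥823, commute 41≤42, rent 1323≤2713, walk score 89≥74).
P5: dominated by P1 (size 1426≥665, commute 41≤60, rent 1323≤4169, walk score 89≥32).
P6: dominated by P1 (size 1426≥682, commute 41≤58, rent 1323≤3076, walk score 89≥78).
P7: not dominated (best commute).
P8: not dominated.
P9: dominated by P1 (size 1426≥820, commute 41≤51, rent 1323≤2892, walk score 89≥84).
P10: dominated by P7 (size 860≥616, commute 9≤25, rent 1535≤4098, walk score 58≥43).

P1, P2, P3, P7, P8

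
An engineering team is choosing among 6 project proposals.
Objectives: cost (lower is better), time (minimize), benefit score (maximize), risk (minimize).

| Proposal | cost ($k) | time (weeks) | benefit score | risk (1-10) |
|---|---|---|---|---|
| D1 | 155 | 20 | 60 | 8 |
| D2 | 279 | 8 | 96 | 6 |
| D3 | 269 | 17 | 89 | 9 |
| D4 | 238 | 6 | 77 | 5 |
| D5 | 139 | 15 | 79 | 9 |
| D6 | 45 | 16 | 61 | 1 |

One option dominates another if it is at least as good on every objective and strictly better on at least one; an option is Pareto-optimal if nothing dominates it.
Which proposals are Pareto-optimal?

D2, D3, D4, D5, D6

D1: dominated by D6 (cost 45≤155, time 16≤20, benefit score 61≥60, risk 1≤8).
D2: not dominated (best benefit score).
D3: not dominated.
D4: not dominated (best time).
D5: not dominated.
D6: not dominated (best cost).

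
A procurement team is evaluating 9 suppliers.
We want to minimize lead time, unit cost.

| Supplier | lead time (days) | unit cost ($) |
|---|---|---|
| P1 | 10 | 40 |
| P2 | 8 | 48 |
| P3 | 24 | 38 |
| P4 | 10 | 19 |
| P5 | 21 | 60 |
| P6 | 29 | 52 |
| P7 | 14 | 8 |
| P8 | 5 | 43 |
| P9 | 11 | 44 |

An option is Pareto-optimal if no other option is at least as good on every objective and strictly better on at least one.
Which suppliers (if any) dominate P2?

P8

P8: lead time 5≤8, unit cost 43≤48 — dominates P2.
Others (P1, P3, P4, P5, P6, P7, P9) are each worse than P2 on at least one objective.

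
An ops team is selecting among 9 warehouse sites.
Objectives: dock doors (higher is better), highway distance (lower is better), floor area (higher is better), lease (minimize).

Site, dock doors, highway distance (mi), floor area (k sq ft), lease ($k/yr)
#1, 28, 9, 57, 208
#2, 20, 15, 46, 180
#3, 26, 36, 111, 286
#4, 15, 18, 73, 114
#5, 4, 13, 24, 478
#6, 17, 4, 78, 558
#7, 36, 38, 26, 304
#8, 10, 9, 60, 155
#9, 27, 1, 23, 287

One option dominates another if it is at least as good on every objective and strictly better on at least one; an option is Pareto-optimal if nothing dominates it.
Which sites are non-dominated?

#1, #2, #3, #4, #6, #7, #8, #9

#1: not dominated.
#2: not dominated.
#3: not dominated (best floor area).
#4: not dominated (best lease).
#5: dominated by #1 (dock doors 28≥4, highway distance 9≤13, floor area 57≥24, lease 208≤478).
#6: not dominated.
#7: not dominated (best dock doors).
#8: not dominated.
#9: not dominated (best highway distance).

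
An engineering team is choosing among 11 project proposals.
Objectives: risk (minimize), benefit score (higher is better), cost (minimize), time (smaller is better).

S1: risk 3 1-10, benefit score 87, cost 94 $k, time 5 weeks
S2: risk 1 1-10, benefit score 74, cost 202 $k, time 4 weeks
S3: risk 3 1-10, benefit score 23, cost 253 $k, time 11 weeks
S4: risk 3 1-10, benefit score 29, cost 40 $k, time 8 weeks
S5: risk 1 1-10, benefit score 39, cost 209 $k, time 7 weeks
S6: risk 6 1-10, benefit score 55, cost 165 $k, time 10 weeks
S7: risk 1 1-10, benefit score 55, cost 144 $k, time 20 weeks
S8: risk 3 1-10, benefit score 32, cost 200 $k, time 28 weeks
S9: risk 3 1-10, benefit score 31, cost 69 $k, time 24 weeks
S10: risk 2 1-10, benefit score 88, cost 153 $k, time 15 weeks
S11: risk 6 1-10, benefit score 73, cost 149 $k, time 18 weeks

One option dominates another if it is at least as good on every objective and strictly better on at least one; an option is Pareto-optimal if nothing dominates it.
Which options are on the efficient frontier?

S1, S2, S4, S7, S9, S10

S1: not dominated.
S2: not dominated (best time).
S3: dominated by S1 (risk 3≤3, benefit score 87≥23, cost 94≤253, time 5≤11).
S4: not dominated (best cost).
S5: dominated by S2 (risk 1≤1, benefit score 74≥39, cost 202≤209, time 4≤7).
S6: dominated by S1 (risk 3≤6, benefit score 87≥55, cost 94≤165, time 5≤10).
S7: not dominated.
S8: dominated by S1 (risk 3≤3, benefit score 87≥32, cost 94≤200, time 5≤28).
S9: not dominated.
S10: not dominated (best benefit score).
S11: dominated by S1 (risk 3≤6, benefit score 87≥73, cost 94≤149, time 5≤18).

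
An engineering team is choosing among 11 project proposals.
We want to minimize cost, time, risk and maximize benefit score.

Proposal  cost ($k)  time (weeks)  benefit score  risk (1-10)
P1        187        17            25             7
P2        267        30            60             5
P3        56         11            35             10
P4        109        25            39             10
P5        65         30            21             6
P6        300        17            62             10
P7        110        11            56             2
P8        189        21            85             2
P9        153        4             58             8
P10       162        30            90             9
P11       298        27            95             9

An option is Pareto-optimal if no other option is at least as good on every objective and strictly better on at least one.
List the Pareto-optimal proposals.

P1: dominated by P7 (cost 110≤187, time 11≤17, benefit score 56≥25, risk 2≤7).
P2: dominated by P8 (cost 189≤267, time 21≤30, benefit score 85≥60, risk 2≤5).
P3: not dominated (best cost).
P4: not dominated.
P5: not dominated.
P6: not dominated.
P7: not dominated.
P8: not dominated.
P9: not dominated (best time).
P10: not dominated.
P11: not dominated (best benefit score).

P3, P4, P5, P6, P7, P8, P9, P10, P11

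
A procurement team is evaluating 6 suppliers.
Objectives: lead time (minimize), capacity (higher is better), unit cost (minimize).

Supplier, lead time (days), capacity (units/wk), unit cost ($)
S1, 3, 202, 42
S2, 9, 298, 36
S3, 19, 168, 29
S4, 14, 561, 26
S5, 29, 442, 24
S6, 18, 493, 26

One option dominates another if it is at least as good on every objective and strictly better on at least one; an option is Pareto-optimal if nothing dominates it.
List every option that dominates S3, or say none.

S4: lead time 14≤19, capacity 561≥168, unit cost 26≤29 — dominates S3.
S6: lead time 18≤19, capacity 493≥168, unit cost 26≤29 — dominates S3.
Others (S1, S2, S5) are each worse than S3 on at least one objective.

S4, S6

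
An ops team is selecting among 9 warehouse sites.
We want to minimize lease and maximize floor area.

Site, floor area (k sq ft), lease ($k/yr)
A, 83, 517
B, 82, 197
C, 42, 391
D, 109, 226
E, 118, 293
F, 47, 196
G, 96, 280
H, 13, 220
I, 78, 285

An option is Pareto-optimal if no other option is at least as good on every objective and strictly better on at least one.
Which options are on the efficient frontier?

A: dominated by D (floor area 109≥83, lease 226≤517).
B: not dominated.
C: dominated by B (floor area 82≥42, lease 197≤391).
D: not dominated.
E: not dominated (best floor area).
F: not dominated (best lease).
G: dominated by D (floor area 109≥96, lease 226≤280).
H: dominated by B (floor area 82≥13, lease 197≤220).
I: dominated by B (floor area 82≥78, lease 197≤285).

B, D, E, F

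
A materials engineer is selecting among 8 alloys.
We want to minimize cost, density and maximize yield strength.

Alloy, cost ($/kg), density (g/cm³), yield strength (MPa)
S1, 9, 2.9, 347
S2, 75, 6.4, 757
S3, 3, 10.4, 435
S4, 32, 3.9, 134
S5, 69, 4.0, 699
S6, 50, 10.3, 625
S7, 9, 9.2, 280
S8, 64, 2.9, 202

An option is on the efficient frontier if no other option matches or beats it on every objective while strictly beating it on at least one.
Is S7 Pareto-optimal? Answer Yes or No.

S1 vs S7: cost 9≤9, density 2.9≤9.2, yield strength 347≥280 — S1 is at least as good on every objective and strictly better on at least one, so S1 dominates S7.

No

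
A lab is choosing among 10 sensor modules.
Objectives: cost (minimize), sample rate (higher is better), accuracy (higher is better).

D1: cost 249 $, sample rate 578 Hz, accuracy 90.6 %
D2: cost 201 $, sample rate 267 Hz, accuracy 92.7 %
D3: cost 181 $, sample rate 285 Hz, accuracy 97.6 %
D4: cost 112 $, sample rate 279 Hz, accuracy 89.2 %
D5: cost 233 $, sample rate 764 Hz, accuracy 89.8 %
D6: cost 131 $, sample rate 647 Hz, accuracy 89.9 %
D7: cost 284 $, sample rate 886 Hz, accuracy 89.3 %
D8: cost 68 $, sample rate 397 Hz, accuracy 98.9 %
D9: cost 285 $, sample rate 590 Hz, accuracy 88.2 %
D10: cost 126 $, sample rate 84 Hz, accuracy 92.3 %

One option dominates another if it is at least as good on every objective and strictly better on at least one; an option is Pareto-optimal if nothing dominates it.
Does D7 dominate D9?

D7 vs D9: cost 284≤285, sample rate 886≥590, accuracy 89.3≥88.2 — D7 is at least as good on every objective with at least one strict improvement.

Yes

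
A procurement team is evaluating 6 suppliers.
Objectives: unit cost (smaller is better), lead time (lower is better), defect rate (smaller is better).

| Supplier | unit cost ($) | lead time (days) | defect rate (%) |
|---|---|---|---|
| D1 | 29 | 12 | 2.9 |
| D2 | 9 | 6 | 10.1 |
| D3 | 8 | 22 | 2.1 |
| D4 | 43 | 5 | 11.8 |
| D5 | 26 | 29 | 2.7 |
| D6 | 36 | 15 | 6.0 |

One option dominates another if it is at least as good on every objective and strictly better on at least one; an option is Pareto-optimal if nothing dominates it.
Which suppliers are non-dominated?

D1, D2, D3, D4

D1: not dominated.
D2: not dominated.
D3: not dominated (best unit cost).
D4: not dominated (best lead time).
D5: dominated by D3 (unit cost 8≤26, lead time 22≤29, defect rate 2.1≤2.7).
D6: dominated by D1 (unit cost 29≤36, lead time 12≤15, defect rate 2.9≤6.0).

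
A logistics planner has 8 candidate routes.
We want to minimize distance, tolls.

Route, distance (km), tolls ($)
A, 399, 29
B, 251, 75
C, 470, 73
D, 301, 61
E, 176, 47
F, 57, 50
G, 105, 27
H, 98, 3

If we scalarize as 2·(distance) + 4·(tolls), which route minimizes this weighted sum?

H

A: 2·399 + 4·29 = 914
B: 2·251 + 4·75 = 802
C: 2·470 + 4·73 = 1232
D: 2·301 + 4·61 = 846
E: 2·176 + 4·47 = 540
F: 2·57 + 4·50 = 314
G: 2·105 + 4·27 = 318
H: 2·98 + 4·3 = 208
Lowest: H at 208.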